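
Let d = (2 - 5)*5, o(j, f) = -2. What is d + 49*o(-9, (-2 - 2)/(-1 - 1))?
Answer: -113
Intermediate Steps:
d = -15 (d = -3*5 = -15)
d + 49*o(-9, (-2 - 2)/(-1 - 1)) = -15 + 49*(-2) = -15 - 98 = -113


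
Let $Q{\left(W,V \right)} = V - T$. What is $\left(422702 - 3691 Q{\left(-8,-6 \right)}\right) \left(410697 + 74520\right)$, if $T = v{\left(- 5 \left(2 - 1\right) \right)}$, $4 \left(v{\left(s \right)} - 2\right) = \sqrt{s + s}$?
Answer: $219429683910 + \frac{1790935947 i \sqrt{10}}{4} \approx 2.1943 \cdot 10^{11} + 1.4159 \cdot 10^{9} i$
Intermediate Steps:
$v{\left(s \right)} = 2 + \frac{\sqrt{2} \sqrt{s}}{4}$ ($v{\left(s \right)} = 2 + \frac{\sqrt{s + s}}{4} = 2 + \frac{\sqrt{2 s}}{4} = 2 + \frac{\sqrt{2} \sqrt{s}}{4}$)
$T = 2 + \frac{i \sqrt{10}}{4}$ ($T = 2 + \frac{\sqrt{2} \sqrt{- 5 \left(2 - 1\right)}}{4} = 2 + \frac{\sqrt{2} \sqrt{\left(-5\right) 1}}{4} = 2 + \frac{\sqrt{2} \sqrt{-5}}{4} = 2 + \frac{\sqrt{2} i \sqrt{5}}{4} = 2 + \frac{i \sqrt{10}}{4} \approx 2.0 + 0.79057 i$)
$Q{\left(W,V \right)} = -2 + V - \frac{i \sqrt{10}}{4}$ ($Q{\left(W,V \right)} = V - \left(2 + \frac{i \sqrt{10}}{4}\right) = -2 + V - \frac{i \sqrt{10}}{4}$)
$\left(422702 - 3691 Q{\left(-8,-6 \right)}\right) \left(410697 + 74520\right) = \left(422702 - 3691 \left(-2 - 6 - \frac{i \sqrt{10}}{4}\right)\right) \left(410697 + 74520\right) = \left(422702 - 3691 \left(-8 - \frac{i \sqrt{10}}{4}\right)\right) 485217 = \left(422702 + \left(29528 + \frac{3691 i \sqrt{10}}{4}\right)\right) 485217 = \left(452230 + \frac{3691 i \sqrt{10}}{4}\right) 485217 = 219429683910 + \frac{1790935947 i \sqrt{10}}{4}$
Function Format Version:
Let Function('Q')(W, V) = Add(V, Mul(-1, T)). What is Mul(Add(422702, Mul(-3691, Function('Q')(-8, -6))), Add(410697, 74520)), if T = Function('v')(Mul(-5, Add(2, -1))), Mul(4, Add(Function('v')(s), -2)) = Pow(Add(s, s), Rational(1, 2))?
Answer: Add(219429683910, Mul(Rational(1790935947, 4), I, Pow(10, Rational(1, 2)))) ≈ Add(2.1943e+11, Mul(1.4159e+9, I))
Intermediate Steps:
Function('v')(s) = Add(2, Mul(Rational(1, 4), Pow(2, Rational(1, 2)), Pow(s, Rational(1, 2)))) (Function('v')(s) = Add(2, Mul(Rational(1, 4), Pow(Add(s, s), Rational(1, 2)))) = Add(2, Mul(Rational(1, 4), Pow(Mul(2, s), Rational(1, 2)))) = Add(2, Mul(Rational(1, 4), Mul(Pow(2, Rational(1, 2)), Pow(s, Rational(1, 2))))) = Add(2, Mul(Rational(1, 4), Pow(2, Rational(1, 2)), Pow(s, Rational(1, 2)))))
T = Add(2, Mul(Rational(1, 4), I, Pow(10, Rational(1, 2)))) (T = Add(2, Mul(Rational(1, 4), Pow(2, Rational(1, 2)), Pow(Mul(-5, Add(2, -1)), Rational(1, 2)))) = Add(2, Mul(Rational(1, 4), Pow(2, Rational(1, 2)), Pow(Mul(-5, 1), Rational(1, 2)))) = Add(2, Mul(Rational(1, 4), Pow(2, Rational(1, 2)), Pow(-5, Rational(1, 2)))) = Add(2, Mul(Rational(1, 4), Pow(2, Rational(1, 2)), Mul(I, Pow(5, Rational(1, 2))))) = Add(2, Mul(Rational(1, 4), I, Pow(10, Rational(1, 2)))) ≈ Add(2.0000, Mul(0.79057, I)))
Function('Q')(W, V) = Add(-2, V, Mul(Rational(-1, 4), I, Pow(10, Rational(1, 2)))) (Function('Q')(W, V) = Add(V, Mul(-1, Add(2, Mul(Rational(1, 4), I, Pow(10, Rational(1, 2)))))) = Add(V, Add(-2, Mul(Rational(-1, 4), I, Pow(10, Rational(1, 2))))) = Add(-2, V, Mul(Rational(-1, 4), I, Pow(10, Rational(1, 2)))))
Mul(Add(422702, Mul(-3691, Function('Q')(-8, -6))), Add(410697, 74520)) = Mul(Add(422702, Mul(-3691, Add(-2, -6, Mul(Rational(-1, 4), I, Pow(10, Rational(1, 2)))))), Add(410697, 74520)) = Mul(Add(422702, Mul(-3691, Add(-8, Mul(Rational(-1, 4), I, Pow(10, Rational(1, 2)))))), 485217) = Mul(Add(422702, Add(29528, Mul(Rational(3691, 4), I, Pow(10, Rational(1, 2))))), 485217) = Mul(Add(452230, Mul(Rational(3691, 4), I, Pow(10, Rational(1, 2)))), 485217) = Add(219429683910, Mul(Rational(1790935947, 4), I, Pow(10, Rational(1, 2))))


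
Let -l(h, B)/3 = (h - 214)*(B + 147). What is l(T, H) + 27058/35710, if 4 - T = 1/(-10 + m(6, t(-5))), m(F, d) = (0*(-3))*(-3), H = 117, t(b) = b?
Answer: 2968243013/17855 ≈ 1.6624e+5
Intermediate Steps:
m(F, d) = 0 (m(F, d) = 0*(-3) = 0)
T = 41/10 (T = 4 - 1/(-10 + 0) = 4 - 1/(-10) = 4 - 1*(-⅒) = 4 + ⅒ = 41/10 ≈ 4.1000)
l(h, B) = -3*(-214 + h)*(147 + B) (l(h, B) = -3*(h - 214)*(B + 147) = -3*(-214 + h)*(147 + B))
l(T, H) + 27058/35710 = (94374 - 441*41/10 + 642*117 - 3*117*41/10) + 27058/35710 = (94374 - 18081/10 + 75114 - 14391/10) + 27058*(1/35710) = 831204/5 + 13529/17855 = 2968243013/17855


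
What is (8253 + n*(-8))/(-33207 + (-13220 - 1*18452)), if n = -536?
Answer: -12541/64879 ≈ -0.19330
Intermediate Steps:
(8253 + n*(-8))/(-33207 + (-13220 - 1*18452)) = (8253 - 536*(-8))/(-33207 + (-13220 - 1*18452)) = (8253 + 4288)/(-33207 + (-13220 - 18452)) = 12541/(-33207 - 31672) = 12541/(-64879) = 12541*(-1/64879) = -12541/64879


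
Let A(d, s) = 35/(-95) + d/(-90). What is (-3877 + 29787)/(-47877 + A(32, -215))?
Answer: -11076525/20467727 ≈ -0.54117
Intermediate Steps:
A(d, s) = -7/19 - d/90 (A(d, s) = 35*(-1/95) + d*(-1/90) = -7/19 - d/90)
(-3877 + 29787)/(-47877 + A(32, -215)) = (-3877 + 29787)/(-47877 + (-7/19 - 1/90*32)) = 25910/(-47877 + (-7/19 - 16/45)) = 25910/(-47877 - 619/855) = 25910/(-40935454/855) = 25910*(-855/40935454) = -11076525/20467727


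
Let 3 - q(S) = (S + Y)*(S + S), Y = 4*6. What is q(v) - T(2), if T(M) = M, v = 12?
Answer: -863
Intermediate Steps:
Y = 24
q(S) = 3 - 2*S*(24 + S) (q(S) = 3 - (S + 24)*(S + S) = 3 - (24 + S)*2*S = 3 - 2*S*(24 + S))
q(v) - T(2) = (3 - 48*12 - 2*12²) - 1*2 = (3 - 576 - 2*144) - 2 = (3 - 576 - 288) - 2 = -861 - 2 = -863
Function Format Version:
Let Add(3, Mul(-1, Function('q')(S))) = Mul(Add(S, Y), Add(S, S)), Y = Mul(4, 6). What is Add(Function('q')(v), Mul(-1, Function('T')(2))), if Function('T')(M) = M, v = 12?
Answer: -863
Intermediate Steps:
Y = 24
Function('q')(S) = Add(3, Mul(-2, S, Add(24, S))) (Function('q')(S) = Add(3, Mul(-1, Mul(Add(S, 24), Add(S, S)))) = Add(3, Mul(-1, Mul(Add(24, S), Mul(2, S)))) = Add(3, Mul(-1, Mul(2, S, Add(24, S)))) = Add(3, Mul(-2, S, Add(24, S))))
Add(Function('q')(v), Mul(-1, Function('T')(2))) = Add(Add(3, Mul(-48, 12), Mul(-2, Pow(12, 2))), Mul(-1, 2)) = Add(Add(3, -576, Mul(-2, 144)), -2) = Add(Add(3, -576, -288), -2) = Add(-861, -2) = -863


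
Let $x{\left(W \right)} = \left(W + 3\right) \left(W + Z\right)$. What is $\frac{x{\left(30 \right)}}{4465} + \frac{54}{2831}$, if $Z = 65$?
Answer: $\frac{95961}{133057} \approx 0.7212$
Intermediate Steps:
$x{\left(W \right)} = \left(3 + W\right) \left(65 + W\right)$ ($x{\left(W \right)} = \left(W + 3\right) \left(W + 65\right) = \left(3 + W\right) \left(65 + W\right)$)
$\frac{x{\left(30 \right)}}{4465} + \frac{54}{2831} = \frac{195 + 30^{2} + 68 \cdot 30}{4465} + \frac{54}{2831} = \left(195 + 900 + 2040\right) \frac{1}{4465} + 54 \cdot \frac{1}{2831} = 3135 \cdot \frac{1}{4465} + \frac{54}{2831} = \frac{33}{47} + \frac{54}{2831} = \frac{95961}{133057}$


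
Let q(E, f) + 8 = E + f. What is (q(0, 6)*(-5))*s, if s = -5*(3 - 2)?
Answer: -50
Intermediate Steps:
s = -5 (s = -5*1 = -5)
q(E, f) = -8 + E + f (q(E, f) = -8 + (E + f) = -8 + E + f)
(q(0, 6)*(-5))*s = ((-8 + 0 + 6)*(-5))*(-5) = -2*(-5)*(-5) = 10*(-5) = -50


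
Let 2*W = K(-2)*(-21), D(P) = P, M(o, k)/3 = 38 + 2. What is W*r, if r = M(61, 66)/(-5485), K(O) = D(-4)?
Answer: -1008/1097 ≈ -0.91887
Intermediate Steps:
M(o, k) = 120 (M(o, k) = 3*(38 + 2) = 3*40 = 120)
K(O) = -4
W = 42 (W = (-4*(-21))/2 = (1/2)*84 = 42)
r = -24/1097 (r = 120/(-5485) = 120*(-1/5485) = -24/1097 ≈ -0.021878)
W*r = 42*(-24/1097) = -1008/1097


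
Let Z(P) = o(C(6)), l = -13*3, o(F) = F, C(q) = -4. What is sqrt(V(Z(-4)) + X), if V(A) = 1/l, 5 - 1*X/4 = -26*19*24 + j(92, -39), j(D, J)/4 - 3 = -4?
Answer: sqrt(72186621)/39 ≈ 217.85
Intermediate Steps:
l = -39
j(D, J) = -4 (j(D, J) = 12 + 4*(-4) = 12 - 16 = -4)
Z(P) = -4
X = 47460 (X = 20 - 4*(-26*19*24 - 4) = 20 - 4*(-494*24 - 4) = 20 - 4*(-11856 - 4) = 20 - 4*(-11860) = 20 + 47440 = 47460)
V(A) = -1/39 (V(A) = 1/(-39) = -1/39)
sqrt(V(Z(-4)) + X) = sqrt(-1/39 + 47460) = sqrt(1850939/39) = sqrt(72186621)/39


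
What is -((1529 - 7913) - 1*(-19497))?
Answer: -13113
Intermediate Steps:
-((1529 - 7913) - 1*(-19497)) = -(-6384 + 19497) = -1*13113 = -13113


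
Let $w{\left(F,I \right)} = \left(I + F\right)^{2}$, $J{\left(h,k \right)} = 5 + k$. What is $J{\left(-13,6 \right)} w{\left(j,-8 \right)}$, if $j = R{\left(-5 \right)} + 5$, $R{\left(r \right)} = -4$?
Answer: $539$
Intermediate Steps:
$j = 1$ ($j = -4 + 5 = 1$)
$w{\left(F,I \right)} = \left(F + I\right)^{2}$
$J{\left(-13,6 \right)} w{\left(j,-8 \right)} = \left(5 + 6\right) \left(1 - 8\right)^{2} = 11 \left(-7\right)^{2} = 11 \cdot 49 = 539$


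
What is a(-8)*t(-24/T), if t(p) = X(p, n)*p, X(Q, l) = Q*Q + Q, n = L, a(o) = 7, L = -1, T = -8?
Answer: 252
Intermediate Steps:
n = -1
X(Q, l) = Q + Q² (X(Q, l) = Q² + Q = Q + Q²)
t(p) = p²*(1 + p) (t(p) = (p*(1 + p))*p = p²*(1 + p))
a(-8)*t(-24/T) = 7*((-24/(-8))²*(1 - 24/(-8))) = 7*((-24*(-⅛))²*(1 - 24*(-⅛))) = 7*(3²*(1 + 3)) = 7*(9*4) = 7*36 = 252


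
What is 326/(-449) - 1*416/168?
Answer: -30194/9429 ≈ -3.2022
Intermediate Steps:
326/(-449) - 1*416/168 = 326*(-1/449) - 416*1/168 = -326/449 - 52/21 = -30194/9429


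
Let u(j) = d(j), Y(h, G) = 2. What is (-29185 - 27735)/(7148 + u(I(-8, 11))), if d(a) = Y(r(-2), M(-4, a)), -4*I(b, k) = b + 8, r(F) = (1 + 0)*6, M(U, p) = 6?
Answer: -5692/715 ≈ -7.9608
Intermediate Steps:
r(F) = 6 (r(F) = 1*6 = 6)
I(b, k) = -2 - b/4 (I(b, k) = -(b + 8)/4 = -(8 + b)/4 = -2 - b/4)
d(a) = 2
u(j) = 2
(-29185 - 27735)/(7148 + u(I(-8, 11))) = (-29185 - 27735)/(7148 + 2) = -56920/7150 = -56920*1/7150 = -5692/715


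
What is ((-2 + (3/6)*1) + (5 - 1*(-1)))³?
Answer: 729/8 ≈ 91.125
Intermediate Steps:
((-2 + (3/6)*1) + (5 - 1*(-1)))³ = ((-2 + (3*(⅙))*1) + (5 + 1))³ = ((-2 + (½)*1) + 6)³ = ((-2 + ½) + 6)³ = (-3/2 + 6)³ = (9/2)³ = 729/8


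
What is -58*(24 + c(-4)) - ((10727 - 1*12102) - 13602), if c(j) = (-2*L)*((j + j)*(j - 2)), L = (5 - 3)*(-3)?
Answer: -19823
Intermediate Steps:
L = -6 (L = 2*(-3) = -6)
c(j) = 24*j*(-2 + j) (c(j) = (-2*(-6))*((j + j)*(j - 2)) = 12*((2*j)*(-2 + j)) = 12*(2*j*(-2 + j)) = 24*j*(-2 + j))
-58*(24 + c(-4)) - ((10727 - 1*12102) - 13602) = -58*(24 + 24*(-4)*(-2 - 4)) - ((10727 - 1*12102) - 13602) = -58*(24 + 24*(-4)*(-6)) - ((10727 - 12102) - 13602) = -58*(24 + 576) - (-1375 - 13602) = -58*600 - 1*(-14977) = -34800 + 14977 = -19823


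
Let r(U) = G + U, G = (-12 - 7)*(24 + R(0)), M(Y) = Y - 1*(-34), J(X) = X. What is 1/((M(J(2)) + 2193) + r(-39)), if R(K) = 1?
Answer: 1/1715 ≈ 0.00058309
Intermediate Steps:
M(Y) = 34 + Y (M(Y) = Y + 34 = 34 + Y)
G = -475 (G = (-12 - 7)*(24 + 1) = -19*25 = -475)
r(U) = -475 + U
1/((M(J(2)) + 2193) + r(-39)) = 1/(((34 + 2) + 2193) + (-475 - 39)) = 1/((36 + 2193) - 514) = 1/(2229 - 514) = 1/1715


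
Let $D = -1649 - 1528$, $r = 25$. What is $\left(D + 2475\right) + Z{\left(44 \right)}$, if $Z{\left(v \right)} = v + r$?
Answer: $-633$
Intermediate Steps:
$D = -3177$ ($D = -1649 - 1528 = -3177$)
$Z{\left(v \right)} = 25 + v$ ($Z{\left(v \right)} = v + 25 = 25 + v$)
$\left(D + 2475\right) + Z{\left(44 \right)} = \left(-3177 + 2475\right) + \left(25 + 44\right) = -702 + 69 = -633$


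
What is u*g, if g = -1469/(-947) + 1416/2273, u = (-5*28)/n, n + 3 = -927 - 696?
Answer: 327599230/1750007703 ≈ 0.18720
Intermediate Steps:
n = -1626 (n = -3 + (-927 - 696) = -3 - 1623 = -1626)
u = 70/813 (u = -5*28/(-1626) = -140*(-1/1626) = 70/813 ≈ 0.086101)
g = 4679989/2152531 (g = -1469*(-1/947) + 1416*(1/2273) = 1469/947 + 1416/2273 = 4679989/2152531 ≈ 2.1742)
u*g = (70/813)*(4679989/2152531) = 327599230/1750007703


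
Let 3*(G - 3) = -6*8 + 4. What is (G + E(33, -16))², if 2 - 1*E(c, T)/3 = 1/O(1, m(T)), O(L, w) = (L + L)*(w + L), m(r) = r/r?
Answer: 5929/144 ≈ 41.174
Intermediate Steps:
m(r) = 1
O(L, w) = 2*L*(L + w) (O(L, w) = (2*L)*(L + w) = 2*L*(L + w))
E(c, T) = 21/4 (E(c, T) = 6 - 3*1/(2*(1 + 1)) = 6 - 3/(2*1*2) = 6 - 3/4 = 6 - 3*¼ = 6 - ¾ = 21/4)
G = -35/3 (G = 3 + (-6*8 + 4)/3 = 3 + (-48 + 4)/3 = 3 + (⅓)*(-44) = 3 - 44/3 = -35/3 ≈ -11.667)
(G + E(33, -16))² = (-35/3 + 21/4)² = (-77/12)² = 5929/144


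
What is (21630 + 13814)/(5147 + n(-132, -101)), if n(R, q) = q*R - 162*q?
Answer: 35444/34841 ≈ 1.0173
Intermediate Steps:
n(R, q) = -162*q + R*q (n(R, q) = R*q - 162*q = -162*q + R*q)
(21630 + 13814)/(5147 + n(-132, -101)) = (21630 + 13814)/(5147 - 101*(-162 - 132)) = 35444/(5147 - 101*(-294)) = 35444/(5147 + 29694) = 35444/34841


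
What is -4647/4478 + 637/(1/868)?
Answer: 2475953201/4478 ≈ 5.5292e+5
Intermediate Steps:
-4647/4478 + 637/(1/868) = -4647*1/4478 + 637/(1/868) = -4647/4478 + 637*868 = -4647/4478 + 552916 = 2475953201/4478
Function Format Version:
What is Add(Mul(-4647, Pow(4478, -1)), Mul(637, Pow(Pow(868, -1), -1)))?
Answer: Rational(2475953201, 4478) ≈ 5.5292e+5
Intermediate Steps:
Add(Mul(-4647, Pow(4478, -1)), Mul(637, Pow(Pow(868, -1), -1))) = Add(Mul(-4647, Rational(1, 4478)), Mul(637, Pow(Rational(1, 868), -1))) = Add(Rational(-4647, 4478), Mul(637, 868)) = Add(Rational(-4647, 4478), 552916) = Rational(2475953201, 4478)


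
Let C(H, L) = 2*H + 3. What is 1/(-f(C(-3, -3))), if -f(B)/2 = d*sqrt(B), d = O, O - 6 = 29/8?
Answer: -4*I*sqrt(3)/231 ≈ -0.029992*I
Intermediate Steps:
O = 77/8 (O = 6 + 29/8 = 77/8 ≈ 9.6250)
C(H, L) = 3 + 2*H
d = 77/8 ≈ 9.6250
f(B) = -77*sqrt(B)/4
1/(-f(C(-3, -3))) = 1/(-(-77)*sqrt(3 + 2*(-3))/4) = 1/(-(-77)*sqrt(3 - 6)/4) = 1/(-(-77)*sqrt(-3)/4) = 1/(-(-77)*I*sqrt(3)/4) = 1/(77*I*sqrt(3)/4) = -4*I*sqrt(3)/231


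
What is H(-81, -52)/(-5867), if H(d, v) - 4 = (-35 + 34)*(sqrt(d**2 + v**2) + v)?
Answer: -56/5867 + sqrt(9265)/5867 ≈ 0.0068612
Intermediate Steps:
H(d, v) = 4 - v - sqrt(d**2 + v**2) (H(d, v) = 4 + (-35 + 34)*(sqrt(d**2 + v**2) + v) = 4 - (v + sqrt(d**2 + v**2)) = 4 + (-v - sqrt(d**2 + v**2)) = 4 - v - sqrt(d**2 + v**2))
H(-81, -52)/(-5867) = (4 - 1*(-52) - sqrt((-81)**2 + (-52)**2))/(-5867) = (4 + 52 - sqrt(6561 + 2704))*(-1/5867) = (4 + 52 - sqrt(9265))*(-1/5867) = (56 - sqrt(9265))*(-1/5867) = -56/5867 + sqrt(9265)/5867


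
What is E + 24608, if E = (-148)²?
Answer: 46512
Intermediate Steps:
E = 21904
E + 24608 = 21904 + 24608 = 46512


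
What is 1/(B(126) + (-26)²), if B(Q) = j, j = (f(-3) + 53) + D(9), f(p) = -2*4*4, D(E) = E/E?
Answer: 1/698 ≈ 0.0014327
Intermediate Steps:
D(E) = 1
f(p) = -32 (f(p) = -8*4 = -32)
j = 22 (j = (-32 + 53) + 1 = 21 + 1 = 22)
B(Q) = 22
1/(B(126) + (-26)²) = 1/(22 + (-26)²) = 1/(22 + 676) = 1/698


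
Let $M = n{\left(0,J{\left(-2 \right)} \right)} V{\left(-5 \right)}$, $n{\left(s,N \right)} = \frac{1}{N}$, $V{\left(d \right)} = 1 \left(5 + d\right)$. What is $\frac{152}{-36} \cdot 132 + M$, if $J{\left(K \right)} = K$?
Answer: $- \frac{1672}{3} \approx -557.33$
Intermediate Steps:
$V{\left(d \right)} = 5 + d$
$M = 0$ ($M = \frac{5 - 5}{-2} = \left(- \frac{1}{2}\right) 0 = 0$)
$\frac{152}{-36} \cdot 132 + M = \frac{152}{-36} \cdot 132 + 0 = 152 \left(- \frac{1}{36}\right) 132 + 0 = \left(- \frac{38}{9}\right) 132 + 0 = - \frac{1672}{3} + 0 = - \frac{1672}{3}$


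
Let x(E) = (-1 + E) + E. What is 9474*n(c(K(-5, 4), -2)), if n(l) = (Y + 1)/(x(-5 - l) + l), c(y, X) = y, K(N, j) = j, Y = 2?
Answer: -9474/5 ≈ -1894.8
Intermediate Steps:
x(E) = -1 + 2*E
n(l) = 3/(-11 - l) (n(l) = (2 + 1)/((-1 + 2*(-5 - l)) + l) = 3/((-1 + (-10 - 2*l)) + l) = 3/((-11 - 2*l) + l) = 3/(-11 - l))
9474*n(c(K(-5, 4), -2)) = 9474*(-3/(11 + 4)) = 9474*(-3/15) = 9474*(-3*1/15) = 9474*(-⅕) = -9474/5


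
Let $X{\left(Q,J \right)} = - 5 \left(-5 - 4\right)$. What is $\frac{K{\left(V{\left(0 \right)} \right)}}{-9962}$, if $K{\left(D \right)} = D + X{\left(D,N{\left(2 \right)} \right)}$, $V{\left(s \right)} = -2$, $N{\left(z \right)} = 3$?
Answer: $- \frac{43}{9962} \approx -0.0043164$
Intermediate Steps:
$X{\left(Q,J \right)} = 45$ ($X{\left(Q,J \right)} = \left(-5\right) \left(-9\right) = 45$)
$K{\left(D \right)} = 45 + D$ ($K{\left(D \right)} = D + 45 = 45 + D$)
$\frac{K{\left(V{\left(0 \right)} \right)}}{-9962} = \frac{45 - 2}{-9962} = 43 \left(- \frac{1}{9962}\right) = - \frac{43}{9962}$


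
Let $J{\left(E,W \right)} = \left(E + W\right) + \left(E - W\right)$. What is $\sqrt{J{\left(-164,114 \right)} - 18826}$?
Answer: $i \sqrt{19154} \approx 138.4 i$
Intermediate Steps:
$J{\left(E,W \right)} = 2 E$
$\sqrt{J{\left(-164,114 \right)} - 18826} = \sqrt{2 \left(-164\right) - 18826} = \sqrt{-328 - 18826} = \sqrt{-19154} = i \sqrt{19154}$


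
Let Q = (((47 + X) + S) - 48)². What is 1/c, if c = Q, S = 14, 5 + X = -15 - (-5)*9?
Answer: 1/1444 ≈ 0.00069252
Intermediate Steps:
X = 25 (X = -5 + (-15 - (-5)*9) = -5 + (-15 - 1*(-45)) = -5 + (-15 + 45) = -5 + 30 = 25)
Q = 1444 (Q = (((47 + 25) + 14) - 48)² = ((72 + 14) - 48)² = (86 - 48)² = 38² = 1444)
c = 1444
1/c = 1/1444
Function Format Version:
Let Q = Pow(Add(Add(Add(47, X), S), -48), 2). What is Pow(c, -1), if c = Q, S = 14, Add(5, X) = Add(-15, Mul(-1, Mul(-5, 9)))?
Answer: Rational(1, 1444) ≈ 0.00069252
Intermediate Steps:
X = 25 (X = Add(-5, Add(-15, Mul(-1, Mul(-5, 9)))) = Add(-5, Add(-15, Mul(-1, -45))) = Add(-5, Add(-15, 45)) = Add(-5, 30) = 25)
Q = 1444 (Q = Pow(Add(Add(Add(47, 25), 14), -48), 2) = Pow(Add(Add(72, 14), -48), 2) = Pow(Add(86, -48), 2) = Pow(38, 2) = 1444)
c = 1444
Pow(c, -1) = Pow(1444, -1) = Rational(1, 1444)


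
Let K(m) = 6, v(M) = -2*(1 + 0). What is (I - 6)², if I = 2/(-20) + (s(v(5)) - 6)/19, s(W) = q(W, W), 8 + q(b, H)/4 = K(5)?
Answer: 1687401/36100 ≈ 46.742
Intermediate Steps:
v(M) = -2 (v(M) = -2*1 = -2)
q(b, H) = -8 (q(b, H) = -32 + 4*6 = -32 + 24 = -8)
s(W) = -8
I = -159/190 (I = 2/(-20) + (-8 - 6)/19 = 2*(-1/20) - 14*1/19 = -⅒ - 14/19 = -159/190 ≈ -0.83684)
(I - 6)² = (-159/190 - 6)² = (-1299/190)² = 1687401/36100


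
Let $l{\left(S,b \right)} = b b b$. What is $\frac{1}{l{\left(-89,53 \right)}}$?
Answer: $\frac{1}{148877} \approx 6.717 \cdot 10^{-6}$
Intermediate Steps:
$l{\left(S,b \right)} = b^{3}$ ($l{\left(S,b \right)} = b^{2} b = b^{3}$)
$\frac{1}{l{\left(-89,53 \right)}} = \frac{1}{53^{3}} = \frac{1}{148877}$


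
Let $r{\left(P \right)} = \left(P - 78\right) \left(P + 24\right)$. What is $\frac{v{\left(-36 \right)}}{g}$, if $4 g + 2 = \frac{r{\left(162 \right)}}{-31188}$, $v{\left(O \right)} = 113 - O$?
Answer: $- \frac{387251}{1625} \approx -238.31$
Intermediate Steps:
$r{\left(P \right)} = \left(-78 + P\right) \left(24 + P\right)$
$g = - \frac{1625}{2599}$ ($g = - \frac{1}{2} + \frac{\left(-1872 + 162^{2} - 8748\right) \frac{1}{-31188}}{4} = - \frac{1}{2} + \frac{\left(-1872 + 26244 - 8748\right) \left(- \frac{1}{31188}\right)}{4} = - \frac{1}{2} + \frac{15624 \left(- \frac{1}{31188}\right)}{4} = - \frac{1}{2} + \frac{1}{4} \left(- \frac{1302}{2599}\right) = - \frac{1}{2} - \frac{651}{5198} = - \frac{1625}{2599} \approx -0.62524$)
$\frac{v{\left(-36 \right)}}{g} = \frac{113 - -36}{- \frac{1625}{2599}} = \left(113 + 36\right) \left(- \frac{2599}{1625}\right) = 149 \left(- \frac{2599}{1625}\right) = - \frac{387251}{1625}$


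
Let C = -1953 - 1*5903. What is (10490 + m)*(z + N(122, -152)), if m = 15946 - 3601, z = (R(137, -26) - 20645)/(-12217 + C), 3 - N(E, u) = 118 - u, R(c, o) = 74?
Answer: -40638079400/6691 ≈ -6.0735e+6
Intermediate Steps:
N(E, u) = -115 + u (N(E, u) = 3 - (118 - u) = 3 + (-118 + u) = -115 + u)
C = -7856 (C = -1953 - 5903 = -7856)
z = 6857/6691 (z = (74 - 20645)/(-12217 - 7856) = -20571/(-20073) = -20571*(-1/20073) = 6857/6691 ≈ 1.0248)
m = 12345
(10490 + m)*(z + N(122, -152)) = (10490 + 12345)*(6857/6691 + (-115 - 152)) = 22835*(6857/6691 - 267) = 22835*(-1779640/6691) = -40638079400/6691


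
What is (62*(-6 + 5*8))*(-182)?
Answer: -383656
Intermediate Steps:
(62*(-6 + 5*8))*(-182) = (62*(-6 + 40))*(-182) = (62*34)*(-182) = 2108*(-182) = -383656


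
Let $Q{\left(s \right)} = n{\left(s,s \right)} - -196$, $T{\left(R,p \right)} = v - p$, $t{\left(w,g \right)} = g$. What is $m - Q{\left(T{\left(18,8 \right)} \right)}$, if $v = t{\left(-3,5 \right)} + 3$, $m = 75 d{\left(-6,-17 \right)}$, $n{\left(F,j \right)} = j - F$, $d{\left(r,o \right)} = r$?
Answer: $-646$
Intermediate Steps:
$m = -450$ ($m = 75 \left(-6\right) = -450$)
$v = 8$ ($v = 5 + 3 = 8$)
$T{\left(R,p \right)} = 8 - p$
$Q{\left(s \right)} = 196$ ($Q{\left(s \right)} = \left(s - s\right) - -196 = 0 + 196 = 196$)
$m - Q{\left(T{\left(18,8 \right)} \right)} = -450 - 196 = -646$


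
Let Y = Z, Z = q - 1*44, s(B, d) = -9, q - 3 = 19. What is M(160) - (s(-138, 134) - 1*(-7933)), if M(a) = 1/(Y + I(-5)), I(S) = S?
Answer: -213949/27 ≈ -7924.0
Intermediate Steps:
q = 22 (q = 3 + 19 = 22)
Z = -22 (Z = 22 - 1*44 = 22 - 44 = -22)
Y = -22
M(a) = -1/27 (M(a) = 1/(-22 - 5) = 1/(-27) = -1/27)
M(160) - (s(-138, 134) - 1*(-7933)) = -1/27 - (-9 - 1*(-7933)) = -1/27 - (-9 + 7933) = -1/27 - 1*7924 = -1/27 - 7924 = -213949/27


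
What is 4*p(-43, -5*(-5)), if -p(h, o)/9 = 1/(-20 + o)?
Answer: -36/5 ≈ -7.2000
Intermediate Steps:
p(h, o) = -9/(-20 + o)
4*p(-43, -5*(-5)) = 4*(-9/(-20 - 5*(-5))) = 4*(-9/(-20 + 25)) = 4*(-9/5) = -36/5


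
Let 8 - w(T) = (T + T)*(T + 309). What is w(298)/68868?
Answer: -10049/1913 ≈ -5.2530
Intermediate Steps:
w(T) = 8 - 2*T*(309 + T) (w(T) = 8 - (T + T)*(T + 309) = 8 - 2*T*(309 + T))
w(298)/68868 = (8 - 618*298 - 2*298²)/68868 = (8 - 184164 - 2*88804)*(1/68868) = (8 - 184164 - 177608)*(1/68868) = -361764*1/68868 = -10049/1913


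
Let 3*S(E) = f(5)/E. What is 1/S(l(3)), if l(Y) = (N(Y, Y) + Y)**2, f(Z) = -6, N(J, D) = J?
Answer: -18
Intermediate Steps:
l(Y) = 4*Y**2 (l(Y) = (Y + Y)**2 = (2*Y)**2 = 4*Y**2)
S(E) = -2/E (S(E) = (-6/E)/3 = -2/E)
1/S(l(3)) = 1/(-2/(4*3**2)) = 1/(-2/(4*9)) = 1/(-2/36) = 1/(-2*1/36) = 1/(-1/18) = -18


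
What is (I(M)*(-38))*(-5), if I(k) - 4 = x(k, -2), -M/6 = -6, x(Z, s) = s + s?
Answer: 0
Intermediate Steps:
x(Z, s) = 2*s
M = 36 (M = -6*(-6) = 36)
I(k) = 0 (I(k) = 4 + 2*(-2) = 4 - 4 = 0)
(I(M)*(-38))*(-5) = (0*(-38))*(-5) = 0*(-5) = 0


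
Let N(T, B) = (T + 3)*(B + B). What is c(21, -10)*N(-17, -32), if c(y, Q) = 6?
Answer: 5376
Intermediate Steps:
N(T, B) = 2*B*(3 + T) (N(T, B) = (3 + T)*(2*B) = 2*B*(3 + T))
c(21, -10)*N(-17, -32) = 6*(2*(-32)*(3 - 17)) = 6*(2*(-32)*(-14)) = 6*896 = 5376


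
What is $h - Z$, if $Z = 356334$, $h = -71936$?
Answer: $-428270$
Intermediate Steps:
$h - Z = -71936 - 356334 = -428270$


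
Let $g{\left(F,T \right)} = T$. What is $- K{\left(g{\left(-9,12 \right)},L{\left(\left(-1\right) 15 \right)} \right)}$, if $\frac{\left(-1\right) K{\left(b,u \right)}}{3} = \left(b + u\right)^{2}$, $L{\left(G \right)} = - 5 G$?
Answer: $22707$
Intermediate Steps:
$K{\left(b,u \right)} = - 3 \left(b + u\right)^{2}$
$- K{\left(g{\left(-9,12 \right)},L{\left(\left(-1\right) 15 \right)} \right)} = - \left(-3\right) \left(12 - 5 \left(\left(-1\right) 15\right)\right)^{2} = - \left(-3\right) \left(12 - -75\right)^{2} = - \left(-3\right) \left(12 + 75\right)^{2} = - \left(-3\right) 87^{2} = - \left(-3\right) 7569 = \left(-1\right) \left(-22707\right) = 22707$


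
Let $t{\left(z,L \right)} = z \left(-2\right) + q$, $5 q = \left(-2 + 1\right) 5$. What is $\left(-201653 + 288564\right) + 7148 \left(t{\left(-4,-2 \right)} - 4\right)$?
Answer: $108355$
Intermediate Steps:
$q = -1$ ($q = \frac{\left(-2 + 1\right) 5}{5} = \frac{\left(-1\right) 5}{5} = \frac{1}{5} \left(-5\right) = -1$)
$t{\left(z,L \right)} = -1 - 2 z$ ($t{\left(z,L \right)} = z \left(-2\right) - 1 = - 2 z - 1 = -1 - 2 z$)
$\left(-201653 + 288564\right) + 7148 \left(t{\left(-4,-2 \right)} - 4\right) = \left(-201653 + 288564\right) + 7148 \left(\left(-1 - -8\right) - 4\right) = 86911 + 7148 \left(\left(-1 + 8\right) - 4\right) = 86911 + 7148 \left(7 - 4\right) = 86911 + 7148 \cdot 3 = 86911 + 21444 = 108355$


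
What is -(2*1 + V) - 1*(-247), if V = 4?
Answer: 241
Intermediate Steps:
-(2*1 + V) - 1*(-247) = -(2*1 + 4) - 1*(-247) = -(2 + 4) + 247 = -1*6 + 247 = -6 + 247 = 241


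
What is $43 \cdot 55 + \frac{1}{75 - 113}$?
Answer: $\frac{89869}{38} \approx 2365.0$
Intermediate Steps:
$43 \cdot 55 + \frac{1}{75 - 113} = 2365 + \frac{1}{-38} = 2365 - \frac{1}{38} = \frac{89869}{38}$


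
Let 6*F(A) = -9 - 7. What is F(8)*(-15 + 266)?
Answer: -2008/3 ≈ -669.33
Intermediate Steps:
F(A) = -8/3 (F(A) = (-9 - 7)/6 = (⅙)*(-16) = -8/3)
F(8)*(-15 + 266) = -8*(-15 + 266)/3 = -8/3*251 = -2008/3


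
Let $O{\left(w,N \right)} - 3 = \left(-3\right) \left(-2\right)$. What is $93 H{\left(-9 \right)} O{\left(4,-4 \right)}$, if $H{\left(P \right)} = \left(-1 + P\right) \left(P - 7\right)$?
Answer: $133920$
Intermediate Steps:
$O{\left(w,N \right)} = 9$ ($O{\left(w,N \right)} = 3 - -6 = 3 + 6 = 9$)
$H{\left(P \right)} = \left(-1 + P\right) \left(-7 + P\right)$
$93 H{\left(-9 \right)} O{\left(4,-4 \right)} = 93 \left(7 + \left(-9\right)^{2} - -72\right) 9 = 93 \left(7 + 81 + 72\right) 9 = 93 \cdot 160 \cdot 9 = 14880 \cdot 9 = 133920$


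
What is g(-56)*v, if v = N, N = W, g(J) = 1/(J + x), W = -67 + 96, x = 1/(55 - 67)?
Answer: -348/673 ≈ -0.51709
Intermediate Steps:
x = -1/12 (x = 1/(-12) = -1/12 ≈ -0.083333)
W = 29
g(J) = 1/(-1/12 + J) (g(J) = 1/(J - 1/12) = 1/(-1/12 + J))
N = 29
v = 29
g(-56)*v = (12/(-1 + 12*(-56)))*29 = (12/(-1 - 672))*29 = (12/(-673))*29 = (12*(-1/673))*29 = -12/673*29 = -348/673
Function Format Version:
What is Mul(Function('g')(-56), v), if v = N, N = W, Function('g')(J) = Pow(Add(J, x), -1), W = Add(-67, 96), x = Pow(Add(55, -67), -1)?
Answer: Rational(-348, 673) ≈ -0.51709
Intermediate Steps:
x = Rational(-1, 12) (x = Pow(-12, -1) = Rational(-1, 12) ≈ -0.083333)
W = 29
Function('g')(J) = Pow(Add(Rational(-1, 12), J), -1) (Function('g')(J) = Pow(Add(J, Rational(-1, 12)), -1) = Pow(Add(Rational(-1, 12), J), -1))
N = 29
v = 29
Mul(Function('g')(-56), v) = Mul(Mul(12, Pow(Add(-1, Mul(12, -56)), -1)), 29) = Mul(Mul(12, Pow(Add(-1, -672), -1)), 29) = Mul(Mul(12, Pow(-673, -1)), 29) = Mul(Mul(12, Rational(-1, 673)), 29) = Mul(Rational(-12, 673), 29) = Rational(-348, 673)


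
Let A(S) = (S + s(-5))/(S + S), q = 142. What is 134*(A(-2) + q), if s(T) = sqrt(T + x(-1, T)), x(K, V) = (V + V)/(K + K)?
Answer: 19095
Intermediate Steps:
x(K, V) = V/K (x(K, V) = (2*V)/((2*K)) = (2*V)*(1/(2*K)) = V/K)
s(T) = 0 (s(T) = sqrt(T + T/(-1)) = sqrt(T + T*(-1)) = sqrt(T - T) = sqrt(0) = 0)
A(S) = 1/2 (A(S) = (S + 0)/(S + S) = S/((2*S)) = S*(1/(2*S)) = 1/2)
134*(A(-2) + q) = 134*(1/2 + 142) = 134*(285/2) = 19095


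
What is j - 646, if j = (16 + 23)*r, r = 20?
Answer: 134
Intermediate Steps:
j = 780 (j = (16 + 23)*20 = 39*20 = 780)
j - 646 = 780 - 646 = 134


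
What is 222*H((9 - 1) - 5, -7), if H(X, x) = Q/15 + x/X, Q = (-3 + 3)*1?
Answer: -518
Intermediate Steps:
Q = 0 (Q = 0*1 = 0)
H(X, x) = x/X (H(X, x) = 0/15 + x/X = 0*(1/15) + x/X = 0 + x/X = x/X)
222*H((9 - 1) - 5, -7) = 222*(-7/((9 - 1) - 5)) = 222*(-7/(8 - 5)) = 222*(-7/3) = -518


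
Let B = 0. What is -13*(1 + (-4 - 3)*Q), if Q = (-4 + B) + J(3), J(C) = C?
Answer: -104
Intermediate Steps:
Q = -1 (Q = (-4 + 0) + 3 = -4 + 3 = -1)
-13*(1 + (-4 - 3)*Q) = -13*(1 + (-4 - 3)*(-1)) = -13*(1 - 7*(-1)) = -13*(1 + 7) = -13*8 = -104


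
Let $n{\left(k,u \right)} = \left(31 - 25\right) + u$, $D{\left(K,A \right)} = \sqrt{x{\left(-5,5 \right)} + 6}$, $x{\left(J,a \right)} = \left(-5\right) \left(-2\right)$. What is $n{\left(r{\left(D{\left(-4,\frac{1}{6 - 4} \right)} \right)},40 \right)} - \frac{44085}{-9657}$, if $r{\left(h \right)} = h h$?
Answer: $\frac{162769}{3219} \approx 50.565$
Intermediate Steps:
$x{\left(J,a \right)} = 10$
$D{\left(K,A \right)} = 4$ ($D{\left(K,A \right)} = \sqrt{10 + 6} = \sqrt{16} = 4$)
$r{\left(h \right)} = h^{2}$
$n{\left(k,u \right)} = 6 + u$
$n{\left(r{\left(D{\left(-4,\frac{1}{6 - 4} \right)} \right)},40 \right)} - \frac{44085}{-9657} = \left(6 + 40\right) - \frac{44085}{-9657} = 46 - - \frac{14695}{3219} = 46 + \frac{14695}{3219} = \frac{162769}{3219}$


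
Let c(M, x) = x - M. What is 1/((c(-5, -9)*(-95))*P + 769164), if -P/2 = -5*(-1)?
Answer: 1/765364 ≈ 1.3066e-6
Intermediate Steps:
P = -10 (P = -(-10)*(-1) = -2*5 = -10)
1/((c(-5, -9)*(-95))*P + 769164) = 1/(((-9 - 1*(-5))*(-95))*(-10) + 769164) = 1/(((-9 + 5)*(-95))*(-10) + 769164) = 1/(-4*(-95)*(-10) + 769164) = 1/(380*(-10) + 769164) = 1/(-3800 + 769164) = 1/765364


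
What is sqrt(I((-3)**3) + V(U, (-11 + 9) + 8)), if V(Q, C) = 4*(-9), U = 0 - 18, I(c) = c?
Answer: 3*I*sqrt(7) ≈ 7.9373*I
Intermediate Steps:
U = -18
V(Q, C) = -36
sqrt(I((-3)**3) + V(U, (-11 + 9) + 8)) = sqrt((-3)**3 - 36) = sqrt(-27 - 36) = sqrt(-63) = 3*I*sqrt(7)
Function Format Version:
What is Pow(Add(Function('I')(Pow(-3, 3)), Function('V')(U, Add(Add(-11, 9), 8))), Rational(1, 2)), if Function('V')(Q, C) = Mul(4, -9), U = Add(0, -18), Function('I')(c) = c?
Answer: Mul(3, I, Pow(7, Rational(1, 2))) ≈ Mul(7.9373, I)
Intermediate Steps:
U = -18
Function('V')(Q, C) = -36
Pow(Add(Function('I')(Pow(-3, 3)), Function('V')(U, Add(Add(-11, 9), 8))), Rational(1, 2)) = Pow(Add(Pow(-3, 3), -36), Rational(1, 2)) = Pow(Add(-27, -36), Rational(1, 2)) = Pow(-63, Rational(1, 2)) = Mul(3, I, Pow(7, Rational(1, 2)))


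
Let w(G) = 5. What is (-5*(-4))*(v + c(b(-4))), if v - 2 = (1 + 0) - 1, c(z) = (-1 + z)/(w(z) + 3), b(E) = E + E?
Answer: 35/2 ≈ 17.500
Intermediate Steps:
b(E) = 2*E
c(z) = -1/8 + z/8 (c(z) = (-1 + z)/(5 + 3) = (-1 + z)/8 = (-1 + z)*(1/8) = -1/8 + z/8)
v = 2 (v = 2 + ((1 + 0) - 1) = 2 + (1 - 1) = 2 + 0 = 2)
(-5*(-4))*(v + c(b(-4))) = (-5*(-4))*(2 + (-1/8 + (2*(-4))/8)) = 20*(2 + (-1/8 + (1/8)*(-8))) = 20*(2 + (-1/8 - 1)) = 20*(2 - 9/8) = 20*(7/8) = 35/2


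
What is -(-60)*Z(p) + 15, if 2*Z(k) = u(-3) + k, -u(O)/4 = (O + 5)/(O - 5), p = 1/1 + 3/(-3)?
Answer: 45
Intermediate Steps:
p = 0 (p = 1*1 + 3*(-1/3) = 1 - 1 = 0)
u(O) = -4*(5 + O)/(-5 + O) (u(O) = -4*(O + 5)/(O - 5) = -4*(5 + O)/(-5 + O))
Z(k) = 1/2 + k/2 (Z(k) = (4*(-5 - 1*(-3))/(-5 - 3) + k)/2 = (4*(-5 + 3)/(-8) + k)/2 = (4*(-1/8)*(-2) + k)/2 = (1 + k)/2 = 1/2 + k/2)
-(-60)*Z(p) + 15 = -(-60)*(1/2 + (1/2)*0) + 15 = -(-60)*(1/2 + 0) + 15 = -(-60)/2 + 15 = -15*(-2) + 15 = 30 + 15 = 45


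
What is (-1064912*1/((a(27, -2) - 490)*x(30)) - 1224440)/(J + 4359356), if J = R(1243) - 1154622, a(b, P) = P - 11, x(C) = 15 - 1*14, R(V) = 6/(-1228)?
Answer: -7122729104/18674650123 ≈ -0.38141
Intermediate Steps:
R(V) = -3/614 (R(V) = 6*(-1/1228) = -3/614)
x(C) = 1 (x(C) = 15 - 14 = 1)
a(b, P) = -11 + P
J = -708937911/614 (J = -3/614 - 1154622 = -708937911/614 ≈ -1.1546e+6)
(-1064912*1/((a(27, -2) - 490)*x(30)) - 1224440)/(J + 4359356) = (-1064912/((-11 - 2) - 490) - 1224440)/(-708937911/614 + 4359356) = (-1064912/(-13 - 490) - 1224440)/(1967706673/614) = (-1064912/((-503*1)) - 1224440)*(614/1967706673) = (-1064912/(-503) - 1224440)*(614/1967706673) = (-1064912*(-1/503) - 1224440)*(614/1967706673) = (1064912/503 - 1224440)*(614/1967706673) = -614828408/503*614/1967706673 = -7122729104/18674650123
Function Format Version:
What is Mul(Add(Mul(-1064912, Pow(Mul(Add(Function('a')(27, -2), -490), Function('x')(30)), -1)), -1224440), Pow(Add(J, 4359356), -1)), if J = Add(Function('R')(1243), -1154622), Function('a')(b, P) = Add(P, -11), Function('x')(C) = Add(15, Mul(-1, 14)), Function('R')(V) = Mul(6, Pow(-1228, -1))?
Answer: Rational(-7122729104, 18674650123) ≈ -0.38141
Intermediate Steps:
Function('R')(V) = Rational(-3, 614) (Function('R')(V) = Mul(6, Rational(-1, 1228)) = Rational(-3, 614))
Function('x')(C) = 1 (Function('x')(C) = Add(15, -14) = 1)
Function('a')(b, P) = Add(-11, P)
J = Rational(-708937911, 614) (J = Add(Rational(-3, 614), -1154622) = Rational(-708937911, 614) ≈ -1.1546e+6)
Mul(Add(Mul(-1064912, Pow(Mul(Add(Function('a')(27, -2), -490), Function('x')(30)), -1)), -1224440), Pow(Add(J, 4359356), -1)) = Mul(Add(Mul(-1064912, Pow(Mul(Add(Add(-11, -2), -490), 1), -1)), -1224440), Pow(Add(Rational(-708937911, 614), 4359356), -1)) = Mul(Add(Mul(-1064912, Pow(Mul(Add(-13, -490), 1), -1)), -1224440), Pow(Rational(1967706673, 614), -1)) = Mul(Add(Mul(-1064912, Pow(Mul(-503, 1), -1)), -1224440), Rational(614, 1967706673)) = Mul(Add(Mul(-1064912, Pow(-503, -1)), -1224440), Rational(614, 1967706673)) = Mul(Add(Mul(-1064912, Rational(-1, 503)), -1224440), Rational(614, 1967706673)) = Mul(Add(Rational(1064912, 503), -1224440), Rational(614, 1967706673)) = Mul(Rational(-614828408, 503), Rational(614, 1967706673)) = Rational(-7122729104, 18674650123)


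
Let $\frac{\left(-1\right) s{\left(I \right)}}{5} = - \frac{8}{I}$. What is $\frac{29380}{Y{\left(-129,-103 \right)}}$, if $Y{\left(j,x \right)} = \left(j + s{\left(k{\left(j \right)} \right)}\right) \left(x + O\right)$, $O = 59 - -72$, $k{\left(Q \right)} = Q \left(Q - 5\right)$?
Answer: $- \frac{63482835}{7804489} \approx -8.1341$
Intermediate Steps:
$k{\left(Q \right)} = Q \left(-5 + Q\right)$
$s{\left(I \right)} = \frac{40}{I}$ ($s{\left(I \right)} = - 5 \left(- \frac{8}{I}\right) = \frac{40}{I}$)
$O = 131$ ($O = 59 + 72 = 131$)
$Y{\left(j,x \right)} = \left(131 + x\right) \left(j + \frac{40}{j \left(-5 + j\right)}\right)$ ($Y{\left(j,x \right)} = \left(j + \frac{40}{j \left(-5 + j\right)}\right) \left(x + 131\right) = \left(j + 40 \frac{1}{j \left(-5 + j\right)}\right) \left(131 + x\right) = \left(j + \frac{40}{j \left(-5 + j\right)}\right) \left(131 + x\right) = \left(131 + x\right) \left(j + \frac{40}{j \left(-5 + j\right)}\right)$)
$\frac{29380}{Y{\left(-129,-103 \right)}} = \frac{29380}{\frac{1}{-129} \frac{1}{-5 - 129} \left(5240 + 40 \left(-103\right) + \left(-129\right)^{2} \left(-5 - 129\right) \left(131 - 103\right)\right)} = \frac{29380}{\left(- \frac{1}{129}\right) \frac{1}{-134} \left(5240 - 4120 + 16641 \left(-134\right) 28\right)} = \frac{29380}{\left(- \frac{1}{129}\right) \left(- \frac{1}{134}\right) \left(5240 - 4120 - 62437032\right)} = \frac{29380}{\left(- \frac{1}{129}\right) \left(- \frac{1}{134}\right) \left(-62435912\right)} = \frac{29380}{- \frac{31217956}{8643}} = 29380 \left(- \frac{8643}{31217956}\right) = - \frac{63482835}{7804489}$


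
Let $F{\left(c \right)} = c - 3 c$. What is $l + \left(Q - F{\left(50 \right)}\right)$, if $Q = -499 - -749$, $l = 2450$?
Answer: $2800$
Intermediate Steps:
$F{\left(c \right)} = - 2 c$
$Q = 250$ ($Q = -499 + 749 = 250$)
$l + \left(Q - F{\left(50 \right)}\right) = 2450 + \left(250 - \left(-2\right) 50\right) = 2450 + \left(250 - -100\right) = 2450 + \left(250 + 100\right) = 2450 + 350 = 2800$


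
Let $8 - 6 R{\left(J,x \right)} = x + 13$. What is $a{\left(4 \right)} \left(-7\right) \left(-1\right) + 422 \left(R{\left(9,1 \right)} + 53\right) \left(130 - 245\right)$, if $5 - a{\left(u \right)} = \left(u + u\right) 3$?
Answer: $-2523693$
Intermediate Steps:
$R{\left(J,x \right)} = - \frac{5}{6} - \frac{x}{6}$ ($R{\left(J,x \right)} = \frac{4}{3} - \frac{x + 13}{6} = \frac{4}{3} - \frac{13 + x}{6} = \frac{4}{3} - \left(\frac{13}{6} + \frac{x}{6}\right) = - \frac{5}{6} - \frac{x}{6}$)
$a{\left(u \right)} = 5 - 6 u$ ($a{\left(u \right)} = 5 - \left(u + u\right) 3 = 5 - 2 u 3 = 5 - 6 u$)
$a{\left(4 \right)} \left(-7\right) \left(-1\right) + 422 \left(R{\left(9,1 \right)} + 53\right) \left(130 - 245\right) = \left(5 - 24\right) \left(-7\right) \left(-1\right) + 422 \left(\left(- \frac{5}{6} - \frac{1}{6}\right) + 53\right) \left(130 - 245\right) = \left(5 - 24\right) \left(-7\right) \left(-1\right) + 422 \left(\left(- \frac{5}{6} - \frac{1}{6}\right) + 53\right) \left(-115\right) = \left(-19\right) \left(-7\right) \left(-1\right) + 422 \left(-1 + 53\right) \left(-115\right) = 133 \left(-1\right) + 422 \cdot 52 \left(-115\right) = -133 + 422 \left(-5980\right) = -133 - 2523560 = -2523693$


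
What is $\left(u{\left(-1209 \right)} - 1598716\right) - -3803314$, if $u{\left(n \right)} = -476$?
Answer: $2204122$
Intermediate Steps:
$\left(u{\left(-1209 \right)} - 1598716\right) - -3803314 = \left(-476 - 1598716\right) - -3803314 = \left(-476 - 1598716\right) + 3803314 = -1599192 + 3803314 = 2204122$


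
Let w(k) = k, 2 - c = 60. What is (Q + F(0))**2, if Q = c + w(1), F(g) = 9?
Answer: 2304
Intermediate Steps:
c = -58 (c = 2 - 1*60 = 2 - 60 = -58)
Q = -57 (Q = -58 + 1 = -57)
(Q + F(0))**2 = (-57 + 9)**2 = (-48)**2 = 2304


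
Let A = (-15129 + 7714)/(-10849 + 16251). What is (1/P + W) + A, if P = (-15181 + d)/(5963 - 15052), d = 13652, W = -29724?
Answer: -245472313149/8259658 ≈ -29719.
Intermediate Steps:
P = 1529/9089 (P = (-15181 + 13652)/(5963 - 15052) = -1529/(-9089) = -1529*(-1/9089) = 1529/9089 ≈ 0.16823)
A = -7415/5402 ≈ -1.3726
(1/P + W) + A = (1/(1529/9089) - 29724) - 7415/5402 = (9089/1529 - 29724) - 7415/5402 = -45438907/1529 - 7415/5402 = -245472313149/8259658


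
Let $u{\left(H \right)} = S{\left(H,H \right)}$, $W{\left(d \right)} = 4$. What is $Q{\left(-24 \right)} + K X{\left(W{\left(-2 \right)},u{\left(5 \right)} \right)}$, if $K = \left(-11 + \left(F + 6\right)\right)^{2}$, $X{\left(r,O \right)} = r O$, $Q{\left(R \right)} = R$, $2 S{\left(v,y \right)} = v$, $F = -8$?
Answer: $1666$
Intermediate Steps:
$S{\left(v,y \right)} = \frac{v}{2}$
$u{\left(H \right)} = \frac{H}{2}$
$X{\left(r,O \right)} = O r$
$K = 169$ ($K = \left(-11 + \left(-8 + 6\right)\right)^{2} = \left(-11 - 2\right)^{2} = \left(-13\right)^{2} = 169$)
$Q{\left(-24 \right)} + K X{\left(W{\left(-2 \right)},u{\left(5 \right)} \right)} = -24 + 169 \cdot \frac{1}{2} \cdot 5 \cdot 4 = -24 + 169 \cdot \frac{5}{2} \cdot 4 = -24 + 169 \cdot 10 = -24 + 1690 = 1666$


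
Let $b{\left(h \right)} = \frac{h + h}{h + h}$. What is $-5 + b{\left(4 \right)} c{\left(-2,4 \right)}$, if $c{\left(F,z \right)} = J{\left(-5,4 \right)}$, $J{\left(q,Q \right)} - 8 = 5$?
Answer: $8$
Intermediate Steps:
$J{\left(q,Q \right)} = 13$ ($J{\left(q,Q \right)} = 8 + 5 = 13$)
$b{\left(h \right)} = 1$ ($b{\left(h \right)} = \frac{2 h}{2 h} = 2 h \frac{1}{2 h} = 1$)
$c{\left(F,z \right)} = 13$
$-5 + b{\left(4 \right)} c{\left(-2,4 \right)} = -5 + 1 \cdot 13 = -5 + 13 = 8$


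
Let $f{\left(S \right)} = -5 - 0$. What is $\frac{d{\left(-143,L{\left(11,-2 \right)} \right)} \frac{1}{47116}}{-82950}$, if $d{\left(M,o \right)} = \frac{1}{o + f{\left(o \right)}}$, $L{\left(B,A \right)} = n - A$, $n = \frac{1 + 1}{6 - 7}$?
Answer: $\frac{1}{19541361000} \approx 5.1174 \cdot 10^{-11}$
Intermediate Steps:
$f{\left(S \right)} = -5$ ($f{\left(S \right)} = -5 + 0 = -5$)
$n = -2$ ($n = \frac{2}{-1} = 2 \left(-1\right) = -2$)
$L{\left(B,A \right)} = -2 - A$
$d{\left(M,o \right)} = \frac{1}{-5 + o}$ ($d{\left(M,o \right)} = \frac{1}{o - 5} = \frac{1}{-5 + o}$)
$\frac{d{\left(-143,L{\left(11,-2 \right)} \right)} \frac{1}{47116}}{-82950} = \frac{\frac{1}{-5 - 0} \cdot \frac{1}{47116}}{-82950} = \frac{1}{-5 + \left(-2 + 2\right)} \frac{1}{47116} \left(- \frac{1}{82950}\right) = \frac{1}{-5 + 0} \cdot \frac{1}{47116} \left(- \frac{1}{82950}\right) = \frac{1}{-5} \cdot \frac{1}{47116} \left(- \frac{1}{82950}\right) = \left(- \frac{1}{5}\right) \frac{1}{47116} \left(- \frac{1}{82950}\right) = \left(- \frac{1}{235580}\right) \left(- \frac{1}{82950}\right) = \frac{1}{19541361000}$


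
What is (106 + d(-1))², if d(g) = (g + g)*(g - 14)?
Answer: 18496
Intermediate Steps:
d(g) = 2*g*(-14 + g) (d(g) = (2*g)*(-14 + g) = 2*g*(-14 + g))
(106 + d(-1))² = (106 + 2*(-1)*(-14 - 1))² = (106 + 2*(-1)*(-15))² = (106 + 30)² = 136² = 18496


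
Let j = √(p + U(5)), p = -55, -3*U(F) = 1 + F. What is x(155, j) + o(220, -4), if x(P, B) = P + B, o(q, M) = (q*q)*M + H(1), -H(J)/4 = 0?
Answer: -193445 + I*√57 ≈ -1.9345e+5 + 7.5498*I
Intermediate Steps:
H(J) = 0 (H(J) = -4*0 = 0)
U(F) = -⅓ - F/3 (U(F) = -(1 + F)/3 = -⅓ - F/3)
o(q, M) = M*q² (o(q, M) = (q*q)*M + 0 = q²*M + 0 = M*q² + 0 = M*q²)
j = I*√57 (j = √(-55 + (-⅓ - ⅓*5)) = √(-55 + (-⅓ - 5/3)) = √(-55 - 2) = √(-57) = I*√57 ≈ 7.5498*I)
x(P, B) = B + P
x(155, j) + o(220, -4) = (I*√57 + 155) - 4*220² = (155 + I*√57) - 4*48400 = (155 + I*√57) - 193600 = -193445 + I*√57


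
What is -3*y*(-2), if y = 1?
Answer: 6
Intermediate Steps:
-3*y*(-2) = -3*1*(-2) = -3*(-2) = 6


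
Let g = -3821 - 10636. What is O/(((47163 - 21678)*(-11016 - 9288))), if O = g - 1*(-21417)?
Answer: -29/2156031 ≈ -1.3451e-5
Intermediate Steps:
g = -14457
O = 6960 (O = -14457 - 1*(-21417) = -14457 + 21417 = 6960)
O/(((47163 - 21678)*(-11016 - 9288))) = 6960/(((47163 - 21678)*(-11016 - 9288))) = 6960/((25485*(-20304))) = 6960/(-517447440) = 6960*(-1/517447440) = -29/2156031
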